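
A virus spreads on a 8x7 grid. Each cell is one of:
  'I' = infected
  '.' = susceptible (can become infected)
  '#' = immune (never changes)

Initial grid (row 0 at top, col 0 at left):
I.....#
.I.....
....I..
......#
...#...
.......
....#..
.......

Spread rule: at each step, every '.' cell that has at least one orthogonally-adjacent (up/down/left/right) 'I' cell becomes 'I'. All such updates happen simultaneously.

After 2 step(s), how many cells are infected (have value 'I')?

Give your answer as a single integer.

Step 0 (initial): 3 infected
Step 1: +8 new -> 11 infected
Step 2: +11 new -> 22 infected

Answer: 22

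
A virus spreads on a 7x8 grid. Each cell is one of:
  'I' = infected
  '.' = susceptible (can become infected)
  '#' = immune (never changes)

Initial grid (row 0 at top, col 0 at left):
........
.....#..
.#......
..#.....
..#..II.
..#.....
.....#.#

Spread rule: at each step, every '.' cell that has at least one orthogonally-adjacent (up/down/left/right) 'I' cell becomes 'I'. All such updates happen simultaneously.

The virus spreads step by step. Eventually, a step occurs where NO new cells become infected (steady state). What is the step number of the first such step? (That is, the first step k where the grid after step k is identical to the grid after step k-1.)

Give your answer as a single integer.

Step 0 (initial): 2 infected
Step 1: +6 new -> 8 infected
Step 2: +8 new -> 16 infected
Step 3: +6 new -> 22 infected
Step 4: +5 new -> 27 infected
Step 5: +6 new -> 33 infected
Step 6: +3 new -> 36 infected
Step 7: +4 new -> 40 infected
Step 8: +4 new -> 44 infected
Step 9: +4 new -> 48 infected
Step 10: +1 new -> 49 infected
Step 11: +0 new -> 49 infected

Answer: 11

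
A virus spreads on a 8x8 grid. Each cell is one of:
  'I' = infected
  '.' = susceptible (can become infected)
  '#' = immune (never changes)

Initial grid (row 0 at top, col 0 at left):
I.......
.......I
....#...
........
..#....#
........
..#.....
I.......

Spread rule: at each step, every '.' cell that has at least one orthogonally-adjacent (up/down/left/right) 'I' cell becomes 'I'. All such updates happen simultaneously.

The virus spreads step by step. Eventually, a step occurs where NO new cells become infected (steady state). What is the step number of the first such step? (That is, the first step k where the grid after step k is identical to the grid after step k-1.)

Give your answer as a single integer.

Step 0 (initial): 3 infected
Step 1: +7 new -> 10 infected
Step 2: +10 new -> 20 infected
Step 3: +11 new -> 31 infected
Step 4: +10 new -> 41 infected
Step 5: +8 new -> 49 infected
Step 6: +9 new -> 58 infected
Step 7: +2 new -> 60 infected
Step 8: +0 new -> 60 infected

Answer: 8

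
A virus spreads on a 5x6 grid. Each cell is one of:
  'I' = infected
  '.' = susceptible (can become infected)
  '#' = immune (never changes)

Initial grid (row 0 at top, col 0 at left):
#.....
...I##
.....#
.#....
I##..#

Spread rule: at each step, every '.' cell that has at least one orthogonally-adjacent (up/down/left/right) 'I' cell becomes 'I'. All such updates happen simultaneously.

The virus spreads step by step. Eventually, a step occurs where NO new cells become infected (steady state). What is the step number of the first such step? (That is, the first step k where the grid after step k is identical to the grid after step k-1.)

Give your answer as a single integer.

Answer: 5

Derivation:
Step 0 (initial): 2 infected
Step 1: +4 new -> 6 infected
Step 2: +7 new -> 13 infected
Step 3: +7 new -> 20 infected
Step 4: +2 new -> 22 infected
Step 5: +0 new -> 22 infected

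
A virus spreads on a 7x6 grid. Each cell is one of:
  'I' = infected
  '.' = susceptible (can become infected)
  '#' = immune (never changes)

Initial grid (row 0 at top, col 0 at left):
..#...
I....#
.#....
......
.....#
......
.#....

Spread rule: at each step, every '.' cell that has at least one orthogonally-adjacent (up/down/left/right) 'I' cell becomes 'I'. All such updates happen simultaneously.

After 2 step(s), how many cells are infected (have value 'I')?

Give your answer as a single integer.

Answer: 7

Derivation:
Step 0 (initial): 1 infected
Step 1: +3 new -> 4 infected
Step 2: +3 new -> 7 infected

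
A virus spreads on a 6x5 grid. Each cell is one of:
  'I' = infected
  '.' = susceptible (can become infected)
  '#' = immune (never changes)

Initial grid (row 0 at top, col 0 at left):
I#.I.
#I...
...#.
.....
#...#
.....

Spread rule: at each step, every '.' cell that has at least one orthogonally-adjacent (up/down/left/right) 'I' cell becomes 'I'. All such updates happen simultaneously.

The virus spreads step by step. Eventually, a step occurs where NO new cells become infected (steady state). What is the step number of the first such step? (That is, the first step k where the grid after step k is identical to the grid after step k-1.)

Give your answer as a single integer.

Answer: 8

Derivation:
Step 0 (initial): 3 infected
Step 1: +5 new -> 8 infected
Step 2: +4 new -> 12 infected
Step 3: +4 new -> 16 infected
Step 4: +4 new -> 20 infected
Step 5: +3 new -> 23 infected
Step 6: +1 new -> 24 infected
Step 7: +1 new -> 25 infected
Step 8: +0 new -> 25 infected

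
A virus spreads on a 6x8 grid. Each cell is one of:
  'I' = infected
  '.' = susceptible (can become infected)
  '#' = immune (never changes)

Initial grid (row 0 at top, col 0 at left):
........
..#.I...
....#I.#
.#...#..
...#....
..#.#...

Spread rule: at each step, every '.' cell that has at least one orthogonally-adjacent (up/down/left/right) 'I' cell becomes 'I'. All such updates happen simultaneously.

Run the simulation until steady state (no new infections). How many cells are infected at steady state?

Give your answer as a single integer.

Step 0 (initial): 2 infected
Step 1: +4 new -> 6 infected
Step 2: +5 new -> 11 infected
Step 3: +7 new -> 18 infected
Step 4: +8 new -> 26 infected
Step 5: +7 new -> 33 infected
Step 6: +3 new -> 36 infected
Step 7: +2 new -> 38 infected
Step 8: +1 new -> 39 infected
Step 9: +0 new -> 39 infected

Answer: 39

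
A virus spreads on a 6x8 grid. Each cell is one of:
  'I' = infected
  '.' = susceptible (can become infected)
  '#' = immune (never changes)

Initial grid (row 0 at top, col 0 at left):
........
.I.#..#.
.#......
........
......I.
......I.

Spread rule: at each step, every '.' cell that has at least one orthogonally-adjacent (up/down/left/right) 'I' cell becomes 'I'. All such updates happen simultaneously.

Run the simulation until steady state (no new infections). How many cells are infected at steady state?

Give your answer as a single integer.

Step 0 (initial): 3 infected
Step 1: +8 new -> 11 infected
Step 2: +9 new -> 20 infected
Step 3: +9 new -> 29 infected
Step 4: +9 new -> 38 infected
Step 5: +6 new -> 44 infected
Step 6: +1 new -> 45 infected
Step 7: +0 new -> 45 infected

Answer: 45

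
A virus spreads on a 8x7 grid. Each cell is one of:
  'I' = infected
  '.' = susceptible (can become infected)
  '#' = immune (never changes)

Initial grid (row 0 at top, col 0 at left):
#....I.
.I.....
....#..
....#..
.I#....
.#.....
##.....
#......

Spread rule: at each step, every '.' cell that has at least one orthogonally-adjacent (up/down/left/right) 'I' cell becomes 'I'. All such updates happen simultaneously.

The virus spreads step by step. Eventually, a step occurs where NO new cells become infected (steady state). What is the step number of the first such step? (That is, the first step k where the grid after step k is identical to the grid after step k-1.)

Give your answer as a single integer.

Step 0 (initial): 3 infected
Step 1: +9 new -> 12 infected
Step 2: +11 new -> 23 infected
Step 3: +4 new -> 27 infected
Step 4: +3 new -> 30 infected
Step 5: +4 new -> 34 infected
Step 6: +5 new -> 39 infected
Step 7: +5 new -> 44 infected
Step 8: +3 new -> 47 infected
Step 9: +1 new -> 48 infected
Step 10: +0 new -> 48 infected

Answer: 10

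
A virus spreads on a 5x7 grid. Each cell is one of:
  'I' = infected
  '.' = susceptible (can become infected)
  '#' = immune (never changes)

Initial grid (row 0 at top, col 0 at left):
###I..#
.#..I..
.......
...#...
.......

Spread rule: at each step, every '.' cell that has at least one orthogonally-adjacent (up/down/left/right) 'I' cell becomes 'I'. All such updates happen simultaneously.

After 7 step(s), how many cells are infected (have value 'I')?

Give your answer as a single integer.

Answer: 29

Derivation:
Step 0 (initial): 2 infected
Step 1: +4 new -> 6 infected
Step 2: +6 new -> 12 infected
Step 3: +4 new -> 16 infected
Step 4: +5 new -> 21 infected
Step 5: +4 new -> 25 infected
Step 6: +3 new -> 28 infected
Step 7: +1 new -> 29 infected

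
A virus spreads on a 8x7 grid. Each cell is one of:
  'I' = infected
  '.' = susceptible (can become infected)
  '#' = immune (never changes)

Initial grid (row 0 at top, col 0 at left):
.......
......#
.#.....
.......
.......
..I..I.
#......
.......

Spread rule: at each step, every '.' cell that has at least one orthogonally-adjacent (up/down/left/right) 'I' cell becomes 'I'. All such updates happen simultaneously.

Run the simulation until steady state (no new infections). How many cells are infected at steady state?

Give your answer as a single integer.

Step 0 (initial): 2 infected
Step 1: +8 new -> 10 infected
Step 2: +13 new -> 23 infected
Step 3: +11 new -> 34 infected
Step 4: +7 new -> 41 infected
Step 5: +6 new -> 47 infected
Step 6: +5 new -> 52 infected
Step 7: +1 new -> 53 infected
Step 8: +0 new -> 53 infected

Answer: 53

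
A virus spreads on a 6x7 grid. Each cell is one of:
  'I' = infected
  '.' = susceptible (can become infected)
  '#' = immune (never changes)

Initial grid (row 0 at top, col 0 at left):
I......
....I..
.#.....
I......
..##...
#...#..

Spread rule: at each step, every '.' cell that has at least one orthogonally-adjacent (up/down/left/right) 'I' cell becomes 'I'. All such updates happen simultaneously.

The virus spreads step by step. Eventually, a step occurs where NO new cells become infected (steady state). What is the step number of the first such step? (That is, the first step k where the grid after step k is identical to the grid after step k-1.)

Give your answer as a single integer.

Step 0 (initial): 3 infected
Step 1: +9 new -> 12 infected
Step 2: +11 new -> 23 infected
Step 3: +7 new -> 30 infected
Step 4: +3 new -> 33 infected
Step 5: +3 new -> 36 infected
Step 6: +1 new -> 37 infected
Step 7: +0 new -> 37 infected

Answer: 7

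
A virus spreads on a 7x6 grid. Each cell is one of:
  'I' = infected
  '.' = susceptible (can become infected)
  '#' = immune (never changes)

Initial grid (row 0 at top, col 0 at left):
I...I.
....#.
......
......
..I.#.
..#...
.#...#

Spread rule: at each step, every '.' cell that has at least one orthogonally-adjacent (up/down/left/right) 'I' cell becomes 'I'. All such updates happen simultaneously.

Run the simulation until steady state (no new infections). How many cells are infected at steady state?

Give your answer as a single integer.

Step 0 (initial): 3 infected
Step 1: +7 new -> 10 infected
Step 2: +11 new -> 21 infected
Step 3: +9 new -> 30 infected
Step 4: +6 new -> 36 infected
Step 5: +1 new -> 37 infected
Step 6: +0 new -> 37 infected

Answer: 37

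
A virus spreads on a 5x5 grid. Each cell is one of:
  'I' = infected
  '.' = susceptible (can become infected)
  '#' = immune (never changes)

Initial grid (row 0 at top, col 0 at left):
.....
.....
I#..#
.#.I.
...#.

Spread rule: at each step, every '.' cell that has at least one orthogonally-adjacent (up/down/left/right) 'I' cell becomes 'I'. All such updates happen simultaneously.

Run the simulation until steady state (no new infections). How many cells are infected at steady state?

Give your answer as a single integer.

Step 0 (initial): 2 infected
Step 1: +5 new -> 7 infected
Step 2: +7 new -> 14 infected
Step 3: +5 new -> 19 infected
Step 4: +2 new -> 21 infected
Step 5: +0 new -> 21 infected

Answer: 21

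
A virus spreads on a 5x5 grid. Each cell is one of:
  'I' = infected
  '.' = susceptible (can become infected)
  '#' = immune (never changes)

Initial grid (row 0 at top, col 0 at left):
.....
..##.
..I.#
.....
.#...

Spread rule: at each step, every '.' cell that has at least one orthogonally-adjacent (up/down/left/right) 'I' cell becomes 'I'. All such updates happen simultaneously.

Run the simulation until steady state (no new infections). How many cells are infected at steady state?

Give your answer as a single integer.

Step 0 (initial): 1 infected
Step 1: +3 new -> 4 infected
Step 2: +5 new -> 9 infected
Step 3: +5 new -> 14 infected
Step 4: +4 new -> 18 infected
Step 5: +1 new -> 19 infected
Step 6: +1 new -> 20 infected
Step 7: +1 new -> 21 infected
Step 8: +0 new -> 21 infected

Answer: 21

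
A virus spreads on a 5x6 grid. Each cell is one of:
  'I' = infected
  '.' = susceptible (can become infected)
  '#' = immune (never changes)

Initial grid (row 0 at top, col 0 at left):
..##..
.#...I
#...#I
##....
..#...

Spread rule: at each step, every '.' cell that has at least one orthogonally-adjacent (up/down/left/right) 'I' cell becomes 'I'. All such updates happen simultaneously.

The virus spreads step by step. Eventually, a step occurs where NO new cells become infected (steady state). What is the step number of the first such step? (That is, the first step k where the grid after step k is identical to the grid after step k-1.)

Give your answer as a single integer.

Answer: 6

Derivation:
Step 0 (initial): 2 infected
Step 1: +3 new -> 5 infected
Step 2: +4 new -> 9 infected
Step 3: +4 new -> 13 infected
Step 4: +3 new -> 16 infected
Step 5: +1 new -> 17 infected
Step 6: +0 new -> 17 infected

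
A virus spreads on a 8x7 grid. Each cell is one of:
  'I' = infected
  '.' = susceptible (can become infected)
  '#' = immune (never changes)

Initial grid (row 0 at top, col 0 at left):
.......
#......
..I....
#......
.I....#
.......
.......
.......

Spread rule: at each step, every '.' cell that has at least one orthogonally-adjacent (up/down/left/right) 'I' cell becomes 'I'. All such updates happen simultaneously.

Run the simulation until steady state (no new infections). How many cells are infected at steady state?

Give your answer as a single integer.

Step 0 (initial): 2 infected
Step 1: +8 new -> 10 infected
Step 2: +10 new -> 20 infected
Step 3: +10 new -> 30 infected
Step 4: +10 new -> 40 infected
Step 5: +6 new -> 46 infected
Step 6: +4 new -> 50 infected
Step 7: +2 new -> 52 infected
Step 8: +1 new -> 53 infected
Step 9: +0 new -> 53 infected

Answer: 53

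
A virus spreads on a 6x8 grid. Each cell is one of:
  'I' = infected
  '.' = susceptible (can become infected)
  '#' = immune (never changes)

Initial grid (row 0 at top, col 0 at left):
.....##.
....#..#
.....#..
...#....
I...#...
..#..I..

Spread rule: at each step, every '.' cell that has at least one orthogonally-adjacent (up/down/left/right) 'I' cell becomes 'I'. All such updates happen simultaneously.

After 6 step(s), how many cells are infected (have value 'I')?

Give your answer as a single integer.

Step 0 (initial): 2 infected
Step 1: +6 new -> 8 infected
Step 2: +8 new -> 16 infected
Step 3: +7 new -> 23 infected
Step 4: +6 new -> 29 infected
Step 5: +5 new -> 34 infected
Step 6: +3 new -> 37 infected

Answer: 37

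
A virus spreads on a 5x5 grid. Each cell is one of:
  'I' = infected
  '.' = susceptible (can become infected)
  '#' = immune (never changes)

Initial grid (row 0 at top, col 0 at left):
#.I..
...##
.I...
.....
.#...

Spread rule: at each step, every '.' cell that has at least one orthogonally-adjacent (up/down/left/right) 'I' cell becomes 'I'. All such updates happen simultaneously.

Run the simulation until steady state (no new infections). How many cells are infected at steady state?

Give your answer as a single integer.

Step 0 (initial): 2 infected
Step 1: +7 new -> 9 infected
Step 2: +5 new -> 14 infected
Step 3: +4 new -> 18 infected
Step 4: +2 new -> 20 infected
Step 5: +1 new -> 21 infected
Step 6: +0 new -> 21 infected

Answer: 21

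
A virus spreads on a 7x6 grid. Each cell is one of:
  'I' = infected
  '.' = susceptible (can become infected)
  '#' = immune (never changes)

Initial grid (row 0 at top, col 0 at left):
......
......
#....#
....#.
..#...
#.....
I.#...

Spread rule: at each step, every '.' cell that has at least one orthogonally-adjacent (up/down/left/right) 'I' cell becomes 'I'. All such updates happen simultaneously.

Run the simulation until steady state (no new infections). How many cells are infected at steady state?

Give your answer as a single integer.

Answer: 36

Derivation:
Step 0 (initial): 1 infected
Step 1: +1 new -> 2 infected
Step 2: +1 new -> 3 infected
Step 3: +2 new -> 5 infected
Step 4: +3 new -> 8 infected
Step 5: +6 new -> 14 infected
Step 6: +6 new -> 20 infected
Step 7: +6 new -> 26 infected
Step 8: +5 new -> 31 infected
Step 9: +2 new -> 33 infected
Step 10: +2 new -> 35 infected
Step 11: +1 new -> 36 infected
Step 12: +0 new -> 36 infected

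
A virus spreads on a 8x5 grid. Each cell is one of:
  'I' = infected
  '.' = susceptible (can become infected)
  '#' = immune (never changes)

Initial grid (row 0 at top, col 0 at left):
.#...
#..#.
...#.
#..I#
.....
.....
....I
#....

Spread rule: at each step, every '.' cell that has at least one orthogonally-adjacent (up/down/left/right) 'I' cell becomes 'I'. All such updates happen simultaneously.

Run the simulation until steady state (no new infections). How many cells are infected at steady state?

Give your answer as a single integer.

Step 0 (initial): 2 infected
Step 1: +5 new -> 7 infected
Step 2: +7 new -> 14 infected
Step 3: +6 new -> 20 infected
Step 4: +7 new -> 27 infected
Step 5: +2 new -> 29 infected
Step 6: +1 new -> 30 infected
Step 7: +1 new -> 31 infected
Step 8: +1 new -> 32 infected
Step 9: +0 new -> 32 infected

Answer: 32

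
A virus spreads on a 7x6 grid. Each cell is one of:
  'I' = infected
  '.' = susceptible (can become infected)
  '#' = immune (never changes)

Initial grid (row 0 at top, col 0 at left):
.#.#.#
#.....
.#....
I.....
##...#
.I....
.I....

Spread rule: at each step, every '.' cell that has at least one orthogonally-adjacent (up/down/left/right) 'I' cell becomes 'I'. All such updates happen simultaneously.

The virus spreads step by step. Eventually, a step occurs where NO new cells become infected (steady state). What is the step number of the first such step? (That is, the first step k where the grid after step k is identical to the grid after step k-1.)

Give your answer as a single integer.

Step 0 (initial): 3 infected
Step 1: +6 new -> 9 infected
Step 2: +4 new -> 13 infected
Step 3: +5 new -> 18 infected
Step 4: +6 new -> 24 infected
Step 5: +5 new -> 29 infected
Step 6: +2 new -> 31 infected
Step 7: +2 new -> 33 infected
Step 8: +0 new -> 33 infected

Answer: 8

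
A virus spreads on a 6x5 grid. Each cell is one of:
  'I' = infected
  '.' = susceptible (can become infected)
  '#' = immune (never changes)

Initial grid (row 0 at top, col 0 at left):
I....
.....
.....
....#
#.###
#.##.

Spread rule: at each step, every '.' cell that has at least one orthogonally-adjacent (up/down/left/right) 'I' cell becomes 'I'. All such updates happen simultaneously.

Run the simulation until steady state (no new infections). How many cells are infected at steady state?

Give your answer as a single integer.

Step 0 (initial): 1 infected
Step 1: +2 new -> 3 infected
Step 2: +3 new -> 6 infected
Step 3: +4 new -> 10 infected
Step 4: +4 new -> 14 infected
Step 5: +4 new -> 18 infected
Step 6: +3 new -> 21 infected
Step 7: +0 new -> 21 infected

Answer: 21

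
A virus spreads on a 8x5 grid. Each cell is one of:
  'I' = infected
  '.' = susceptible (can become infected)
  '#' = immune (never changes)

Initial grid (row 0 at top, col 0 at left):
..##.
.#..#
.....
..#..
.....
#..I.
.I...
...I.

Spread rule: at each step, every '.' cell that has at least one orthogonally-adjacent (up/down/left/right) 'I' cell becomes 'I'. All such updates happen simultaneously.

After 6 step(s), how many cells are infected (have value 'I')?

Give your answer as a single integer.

Answer: 31

Derivation:
Step 0 (initial): 3 infected
Step 1: +10 new -> 13 infected
Step 2: +6 new -> 19 infected
Step 3: +4 new -> 23 infected
Step 4: +5 new -> 28 infected
Step 5: +2 new -> 30 infected
Step 6: +1 new -> 31 infected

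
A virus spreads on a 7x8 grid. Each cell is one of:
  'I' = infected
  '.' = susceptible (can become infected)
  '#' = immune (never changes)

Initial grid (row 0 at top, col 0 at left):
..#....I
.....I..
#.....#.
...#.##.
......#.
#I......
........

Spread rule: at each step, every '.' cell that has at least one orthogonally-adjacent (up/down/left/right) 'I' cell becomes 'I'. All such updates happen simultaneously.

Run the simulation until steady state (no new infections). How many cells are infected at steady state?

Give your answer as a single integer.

Answer: 48

Derivation:
Step 0 (initial): 3 infected
Step 1: +9 new -> 12 infected
Step 2: +10 new -> 22 infected
Step 3: +11 new -> 33 infected
Step 4: +6 new -> 39 infected
Step 5: +6 new -> 45 infected
Step 6: +3 new -> 48 infected
Step 7: +0 new -> 48 infected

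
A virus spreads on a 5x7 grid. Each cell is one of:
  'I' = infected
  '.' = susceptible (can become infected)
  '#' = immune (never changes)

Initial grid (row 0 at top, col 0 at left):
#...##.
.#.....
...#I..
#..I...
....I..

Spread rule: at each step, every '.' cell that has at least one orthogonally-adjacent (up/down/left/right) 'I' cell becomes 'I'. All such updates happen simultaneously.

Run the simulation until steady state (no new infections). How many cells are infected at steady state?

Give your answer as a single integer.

Step 0 (initial): 3 infected
Step 1: +6 new -> 9 infected
Step 2: +8 new -> 17 infected
Step 3: +6 new -> 23 infected
Step 4: +4 new -> 27 infected
Step 5: +2 new -> 29 infected
Step 6: +0 new -> 29 infected

Answer: 29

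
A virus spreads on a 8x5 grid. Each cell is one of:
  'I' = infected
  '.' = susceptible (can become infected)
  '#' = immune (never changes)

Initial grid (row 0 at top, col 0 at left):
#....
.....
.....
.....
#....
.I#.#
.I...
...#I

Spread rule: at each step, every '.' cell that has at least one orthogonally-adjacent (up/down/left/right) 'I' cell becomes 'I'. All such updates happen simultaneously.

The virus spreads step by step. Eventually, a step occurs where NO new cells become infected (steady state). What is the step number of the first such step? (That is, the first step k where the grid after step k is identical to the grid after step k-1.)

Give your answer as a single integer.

Step 0 (initial): 3 infected
Step 1: +6 new -> 9 infected
Step 2: +5 new -> 14 infected
Step 3: +5 new -> 19 infected
Step 4: +5 new -> 24 infected
Step 5: +5 new -> 29 infected
Step 6: +3 new -> 32 infected
Step 7: +2 new -> 34 infected
Step 8: +1 new -> 35 infected
Step 9: +0 new -> 35 infected

Answer: 9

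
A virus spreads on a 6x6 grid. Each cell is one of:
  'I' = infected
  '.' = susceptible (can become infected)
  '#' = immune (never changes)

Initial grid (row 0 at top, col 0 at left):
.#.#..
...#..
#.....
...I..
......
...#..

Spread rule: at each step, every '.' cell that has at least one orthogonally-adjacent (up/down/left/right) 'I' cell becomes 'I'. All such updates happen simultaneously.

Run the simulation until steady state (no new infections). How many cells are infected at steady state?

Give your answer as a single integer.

Answer: 31

Derivation:
Step 0 (initial): 1 infected
Step 1: +4 new -> 5 infected
Step 2: +6 new -> 11 infected
Step 3: +9 new -> 20 infected
Step 4: +7 new -> 27 infected
Step 5: +3 new -> 30 infected
Step 6: +1 new -> 31 infected
Step 7: +0 new -> 31 infected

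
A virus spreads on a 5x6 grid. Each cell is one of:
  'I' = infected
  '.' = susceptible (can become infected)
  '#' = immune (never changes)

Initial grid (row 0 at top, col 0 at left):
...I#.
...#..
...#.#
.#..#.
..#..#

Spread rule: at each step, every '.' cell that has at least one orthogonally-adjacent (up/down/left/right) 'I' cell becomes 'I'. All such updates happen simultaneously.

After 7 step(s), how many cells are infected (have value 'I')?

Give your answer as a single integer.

Answer: 16

Derivation:
Step 0 (initial): 1 infected
Step 1: +1 new -> 2 infected
Step 2: +2 new -> 4 infected
Step 3: +3 new -> 7 infected
Step 4: +3 new -> 10 infected
Step 5: +2 new -> 12 infected
Step 6: +2 new -> 14 infected
Step 7: +2 new -> 16 infected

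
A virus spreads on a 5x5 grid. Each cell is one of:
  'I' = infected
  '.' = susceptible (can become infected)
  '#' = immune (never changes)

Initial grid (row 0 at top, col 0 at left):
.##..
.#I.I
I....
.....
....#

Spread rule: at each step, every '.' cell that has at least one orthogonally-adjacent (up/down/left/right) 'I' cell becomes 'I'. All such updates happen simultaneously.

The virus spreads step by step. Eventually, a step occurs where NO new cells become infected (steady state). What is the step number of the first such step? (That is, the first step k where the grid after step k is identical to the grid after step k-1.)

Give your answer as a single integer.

Step 0 (initial): 3 infected
Step 1: +7 new -> 10 infected
Step 2: +7 new -> 17 infected
Step 3: +3 new -> 20 infected
Step 4: +1 new -> 21 infected
Step 5: +0 new -> 21 infected

Answer: 5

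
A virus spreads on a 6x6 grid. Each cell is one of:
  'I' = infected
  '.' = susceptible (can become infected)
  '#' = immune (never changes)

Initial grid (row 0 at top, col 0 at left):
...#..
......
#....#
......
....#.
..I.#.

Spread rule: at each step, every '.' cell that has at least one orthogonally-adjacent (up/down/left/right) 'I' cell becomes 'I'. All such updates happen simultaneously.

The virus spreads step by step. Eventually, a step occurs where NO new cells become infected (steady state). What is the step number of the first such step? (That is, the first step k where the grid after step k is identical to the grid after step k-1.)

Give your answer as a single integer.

Step 0 (initial): 1 infected
Step 1: +3 new -> 4 infected
Step 2: +4 new -> 8 infected
Step 3: +4 new -> 12 infected
Step 4: +5 new -> 17 infected
Step 5: +5 new -> 22 infected
Step 6: +4 new -> 26 infected
Step 7: +4 new -> 30 infected
Step 8: +1 new -> 31 infected
Step 9: +0 new -> 31 infected

Answer: 9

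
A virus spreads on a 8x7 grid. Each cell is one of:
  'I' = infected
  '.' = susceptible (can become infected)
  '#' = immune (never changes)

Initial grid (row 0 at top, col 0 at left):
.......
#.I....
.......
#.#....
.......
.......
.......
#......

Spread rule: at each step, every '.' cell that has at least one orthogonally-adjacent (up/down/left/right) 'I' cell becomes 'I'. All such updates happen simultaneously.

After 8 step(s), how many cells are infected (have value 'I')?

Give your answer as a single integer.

Answer: 49

Derivation:
Step 0 (initial): 1 infected
Step 1: +4 new -> 5 infected
Step 2: +5 new -> 10 infected
Step 3: +7 new -> 17 infected
Step 4: +6 new -> 23 infected
Step 5: +8 new -> 31 infected
Step 6: +7 new -> 38 infected
Step 7: +7 new -> 45 infected
Step 8: +4 new -> 49 infected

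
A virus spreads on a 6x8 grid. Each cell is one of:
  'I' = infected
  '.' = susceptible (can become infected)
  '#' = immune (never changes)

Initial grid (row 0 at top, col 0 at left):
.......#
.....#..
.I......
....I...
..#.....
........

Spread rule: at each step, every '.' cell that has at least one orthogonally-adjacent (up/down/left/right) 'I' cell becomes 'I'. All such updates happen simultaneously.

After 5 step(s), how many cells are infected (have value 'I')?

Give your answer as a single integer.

Answer: 45

Derivation:
Step 0 (initial): 2 infected
Step 1: +8 new -> 10 infected
Step 2: +13 new -> 23 infected
Step 3: +11 new -> 34 infected
Step 4: +8 new -> 42 infected
Step 5: +3 new -> 45 infected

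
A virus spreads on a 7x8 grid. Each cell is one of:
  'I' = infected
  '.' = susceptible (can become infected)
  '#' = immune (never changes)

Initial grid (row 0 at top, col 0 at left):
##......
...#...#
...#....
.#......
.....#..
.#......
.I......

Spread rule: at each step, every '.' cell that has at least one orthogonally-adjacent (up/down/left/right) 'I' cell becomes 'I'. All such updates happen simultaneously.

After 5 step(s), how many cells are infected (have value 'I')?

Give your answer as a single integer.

Answer: 22

Derivation:
Step 0 (initial): 1 infected
Step 1: +2 new -> 3 infected
Step 2: +3 new -> 6 infected
Step 3: +4 new -> 10 infected
Step 4: +6 new -> 16 infected
Step 5: +6 new -> 22 infected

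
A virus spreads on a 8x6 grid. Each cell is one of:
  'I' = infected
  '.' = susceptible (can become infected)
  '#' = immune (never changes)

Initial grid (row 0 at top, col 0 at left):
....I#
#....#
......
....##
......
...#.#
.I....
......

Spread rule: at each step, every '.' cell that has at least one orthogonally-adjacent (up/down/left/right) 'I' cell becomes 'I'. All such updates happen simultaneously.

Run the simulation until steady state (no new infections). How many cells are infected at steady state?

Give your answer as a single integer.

Step 0 (initial): 2 infected
Step 1: +6 new -> 8 infected
Step 2: +9 new -> 17 infected
Step 3: +9 new -> 26 infected
Step 4: +11 new -> 37 infected
Step 5: +3 new -> 40 infected
Step 6: +1 new -> 41 infected
Step 7: +0 new -> 41 infected

Answer: 41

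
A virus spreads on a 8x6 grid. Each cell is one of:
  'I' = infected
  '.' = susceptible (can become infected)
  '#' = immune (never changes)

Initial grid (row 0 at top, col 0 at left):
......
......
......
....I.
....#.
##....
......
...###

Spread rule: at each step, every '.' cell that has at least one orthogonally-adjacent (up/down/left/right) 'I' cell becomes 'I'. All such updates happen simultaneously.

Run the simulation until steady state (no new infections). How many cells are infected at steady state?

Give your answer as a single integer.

Step 0 (initial): 1 infected
Step 1: +3 new -> 4 infected
Step 2: +6 new -> 10 infected
Step 3: +8 new -> 18 infected
Step 4: +10 new -> 28 infected
Step 5: +6 new -> 34 infected
Step 6: +4 new -> 38 infected
Step 7: +3 new -> 41 infected
Step 8: +1 new -> 42 infected
Step 9: +0 new -> 42 infected

Answer: 42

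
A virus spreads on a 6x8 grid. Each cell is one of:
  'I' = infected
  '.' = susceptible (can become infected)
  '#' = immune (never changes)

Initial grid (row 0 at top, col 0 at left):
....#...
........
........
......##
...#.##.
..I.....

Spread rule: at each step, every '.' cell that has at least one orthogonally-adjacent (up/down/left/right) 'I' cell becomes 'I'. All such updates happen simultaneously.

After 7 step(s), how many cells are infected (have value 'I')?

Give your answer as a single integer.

Step 0 (initial): 1 infected
Step 1: +3 new -> 4 infected
Step 2: +4 new -> 8 infected
Step 3: +6 new -> 14 infected
Step 4: +6 new -> 20 infected
Step 5: +7 new -> 27 infected
Step 6: +6 new -> 33 infected
Step 7: +3 new -> 36 infected

Answer: 36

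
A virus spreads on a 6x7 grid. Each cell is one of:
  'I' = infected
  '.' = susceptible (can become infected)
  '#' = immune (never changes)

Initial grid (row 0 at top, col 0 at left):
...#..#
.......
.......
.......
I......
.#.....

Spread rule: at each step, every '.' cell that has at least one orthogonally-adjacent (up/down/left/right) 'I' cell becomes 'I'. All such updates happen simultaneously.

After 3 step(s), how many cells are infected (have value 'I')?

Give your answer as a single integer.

Step 0 (initial): 1 infected
Step 1: +3 new -> 4 infected
Step 2: +3 new -> 7 infected
Step 3: +5 new -> 12 infected

Answer: 12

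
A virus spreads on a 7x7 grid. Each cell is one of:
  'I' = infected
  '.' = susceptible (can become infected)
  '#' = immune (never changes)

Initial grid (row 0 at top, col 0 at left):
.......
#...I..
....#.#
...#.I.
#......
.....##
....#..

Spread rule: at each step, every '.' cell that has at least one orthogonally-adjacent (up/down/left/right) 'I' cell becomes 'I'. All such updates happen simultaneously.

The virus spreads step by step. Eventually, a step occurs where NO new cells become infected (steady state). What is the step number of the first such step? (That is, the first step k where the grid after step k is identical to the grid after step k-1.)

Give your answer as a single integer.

Answer: 9

Derivation:
Step 0 (initial): 2 infected
Step 1: +7 new -> 9 infected
Step 2: +7 new -> 16 infected
Step 3: +6 new -> 22 infected
Step 4: +5 new -> 27 infected
Step 5: +6 new -> 33 infected
Step 6: +3 new -> 36 infected
Step 7: +2 new -> 38 infected
Step 8: +1 new -> 39 infected
Step 9: +0 new -> 39 infected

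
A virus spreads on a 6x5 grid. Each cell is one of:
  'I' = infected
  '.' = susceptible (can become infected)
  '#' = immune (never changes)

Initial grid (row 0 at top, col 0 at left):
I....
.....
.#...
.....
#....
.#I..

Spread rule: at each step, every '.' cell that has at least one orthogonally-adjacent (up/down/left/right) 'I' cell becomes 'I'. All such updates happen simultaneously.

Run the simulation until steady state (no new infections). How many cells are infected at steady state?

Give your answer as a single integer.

Answer: 26

Derivation:
Step 0 (initial): 2 infected
Step 1: +4 new -> 6 infected
Step 2: +7 new -> 13 infected
Step 3: +7 new -> 20 infected
Step 4: +4 new -> 24 infected
Step 5: +2 new -> 26 infected
Step 6: +0 new -> 26 infected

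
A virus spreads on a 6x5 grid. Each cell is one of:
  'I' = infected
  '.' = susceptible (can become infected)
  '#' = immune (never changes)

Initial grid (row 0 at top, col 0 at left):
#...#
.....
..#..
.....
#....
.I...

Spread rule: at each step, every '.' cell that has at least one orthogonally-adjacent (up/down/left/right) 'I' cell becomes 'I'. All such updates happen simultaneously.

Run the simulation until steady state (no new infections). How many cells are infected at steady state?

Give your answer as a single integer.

Answer: 26

Derivation:
Step 0 (initial): 1 infected
Step 1: +3 new -> 4 infected
Step 2: +3 new -> 7 infected
Step 3: +5 new -> 12 infected
Step 4: +4 new -> 16 infected
Step 5: +5 new -> 21 infected
Step 6: +3 new -> 24 infected
Step 7: +2 new -> 26 infected
Step 8: +0 new -> 26 infected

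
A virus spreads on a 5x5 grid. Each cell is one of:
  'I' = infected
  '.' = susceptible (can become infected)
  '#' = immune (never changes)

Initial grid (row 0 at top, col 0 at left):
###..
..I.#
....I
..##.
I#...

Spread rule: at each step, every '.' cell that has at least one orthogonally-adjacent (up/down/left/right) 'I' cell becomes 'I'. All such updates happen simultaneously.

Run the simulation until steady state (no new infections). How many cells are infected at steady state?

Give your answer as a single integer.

Answer: 18

Derivation:
Step 0 (initial): 3 infected
Step 1: +6 new -> 9 infected
Step 2: +6 new -> 15 infected
Step 3: +2 new -> 17 infected
Step 4: +1 new -> 18 infected
Step 5: +0 new -> 18 infected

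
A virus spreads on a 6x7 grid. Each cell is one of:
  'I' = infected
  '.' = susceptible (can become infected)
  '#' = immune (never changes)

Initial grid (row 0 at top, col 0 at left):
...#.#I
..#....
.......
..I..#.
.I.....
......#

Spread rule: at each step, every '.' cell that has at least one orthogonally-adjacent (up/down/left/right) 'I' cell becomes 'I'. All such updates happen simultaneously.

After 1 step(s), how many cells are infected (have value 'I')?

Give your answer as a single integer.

Answer: 10

Derivation:
Step 0 (initial): 3 infected
Step 1: +7 new -> 10 infected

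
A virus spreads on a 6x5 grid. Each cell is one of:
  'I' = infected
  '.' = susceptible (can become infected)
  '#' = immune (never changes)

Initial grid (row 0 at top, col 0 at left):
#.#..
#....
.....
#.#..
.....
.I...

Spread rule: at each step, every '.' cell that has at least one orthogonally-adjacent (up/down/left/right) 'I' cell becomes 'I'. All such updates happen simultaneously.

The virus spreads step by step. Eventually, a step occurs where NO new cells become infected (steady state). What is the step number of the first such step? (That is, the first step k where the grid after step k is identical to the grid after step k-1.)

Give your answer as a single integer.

Answer: 9

Derivation:
Step 0 (initial): 1 infected
Step 1: +3 new -> 4 infected
Step 2: +4 new -> 8 infected
Step 3: +3 new -> 11 infected
Step 4: +5 new -> 16 infected
Step 5: +4 new -> 20 infected
Step 6: +2 new -> 22 infected
Step 7: +2 new -> 24 infected
Step 8: +1 new -> 25 infected
Step 9: +0 new -> 25 infected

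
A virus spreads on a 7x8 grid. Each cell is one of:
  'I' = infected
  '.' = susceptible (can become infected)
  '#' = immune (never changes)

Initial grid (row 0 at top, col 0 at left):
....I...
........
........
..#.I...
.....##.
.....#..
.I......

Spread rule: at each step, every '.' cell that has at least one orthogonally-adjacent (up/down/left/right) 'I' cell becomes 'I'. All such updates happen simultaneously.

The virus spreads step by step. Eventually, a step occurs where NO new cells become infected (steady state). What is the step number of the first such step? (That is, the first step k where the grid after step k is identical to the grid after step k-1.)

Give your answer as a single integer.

Step 0 (initial): 3 infected
Step 1: +10 new -> 13 infected
Step 2: +13 new -> 26 infected
Step 3: +12 new -> 38 infected
Step 4: +8 new -> 46 infected
Step 5: +4 new -> 50 infected
Step 6: +2 new -> 52 infected
Step 7: +0 new -> 52 infected

Answer: 7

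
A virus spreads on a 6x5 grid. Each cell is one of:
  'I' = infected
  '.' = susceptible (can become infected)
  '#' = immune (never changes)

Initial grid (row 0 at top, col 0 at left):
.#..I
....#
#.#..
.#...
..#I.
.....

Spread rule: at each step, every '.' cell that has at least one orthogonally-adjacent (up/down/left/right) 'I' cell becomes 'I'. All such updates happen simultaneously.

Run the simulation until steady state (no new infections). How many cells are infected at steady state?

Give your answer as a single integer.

Answer: 24

Derivation:
Step 0 (initial): 2 infected
Step 1: +4 new -> 6 infected
Step 2: +7 new -> 13 infected
Step 3: +3 new -> 16 infected
Step 4: +3 new -> 19 infected
Step 5: +3 new -> 22 infected
Step 6: +2 new -> 24 infected
Step 7: +0 new -> 24 infected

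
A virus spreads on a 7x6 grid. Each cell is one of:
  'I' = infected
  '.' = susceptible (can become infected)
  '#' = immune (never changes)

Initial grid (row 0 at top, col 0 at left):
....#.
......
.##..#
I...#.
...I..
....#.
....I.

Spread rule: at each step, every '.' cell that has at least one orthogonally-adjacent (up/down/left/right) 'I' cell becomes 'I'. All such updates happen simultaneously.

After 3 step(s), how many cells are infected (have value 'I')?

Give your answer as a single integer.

Step 0 (initial): 3 infected
Step 1: +9 new -> 12 infected
Step 2: +9 new -> 21 infected
Step 3: +8 new -> 29 infected

Answer: 29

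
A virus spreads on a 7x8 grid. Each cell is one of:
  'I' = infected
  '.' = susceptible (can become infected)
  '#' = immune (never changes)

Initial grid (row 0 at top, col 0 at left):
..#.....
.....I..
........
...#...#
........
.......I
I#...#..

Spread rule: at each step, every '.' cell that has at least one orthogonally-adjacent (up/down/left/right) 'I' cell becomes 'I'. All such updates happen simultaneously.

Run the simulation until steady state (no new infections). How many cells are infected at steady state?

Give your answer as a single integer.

Answer: 51

Derivation:
Step 0 (initial): 3 infected
Step 1: +8 new -> 11 infected
Step 2: +12 new -> 23 infected
Step 3: +12 new -> 35 infected
Step 4: +9 new -> 44 infected
Step 5: +6 new -> 50 infected
Step 6: +1 new -> 51 infected
Step 7: +0 new -> 51 infected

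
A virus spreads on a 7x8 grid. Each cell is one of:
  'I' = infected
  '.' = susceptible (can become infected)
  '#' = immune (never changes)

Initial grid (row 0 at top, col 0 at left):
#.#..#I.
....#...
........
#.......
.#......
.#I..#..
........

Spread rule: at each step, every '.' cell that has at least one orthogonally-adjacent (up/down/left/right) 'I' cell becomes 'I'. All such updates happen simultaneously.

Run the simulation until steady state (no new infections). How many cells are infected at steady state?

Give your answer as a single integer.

Step 0 (initial): 2 infected
Step 1: +5 new -> 7 infected
Step 2: +8 new -> 15 infected
Step 3: +9 new -> 24 infected
Step 4: +11 new -> 35 infected
Step 5: +7 new -> 42 infected
Step 6: +5 new -> 47 infected
Step 7: +1 new -> 48 infected
Step 8: +0 new -> 48 infected

Answer: 48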